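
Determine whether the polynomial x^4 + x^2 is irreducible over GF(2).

No

Write f(x) = x^4 + x^2.
Check for roots in GF(2): f(0) = 0 → root; f(1) = 0 → root.
f(0) = 0, so (x) divides f(x); f is reducible.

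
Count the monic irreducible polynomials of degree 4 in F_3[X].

18

Gauss's count: N_{3}(4) = (1/4) Σ_{d|4} μ(4/d)·3^d.
Divisors of 4: 1, 2, 4; μ(4/d) for each: 0, -1, 1.
Σ = − 3^2 + 3^4 = 72.
N = 72/4 = 18.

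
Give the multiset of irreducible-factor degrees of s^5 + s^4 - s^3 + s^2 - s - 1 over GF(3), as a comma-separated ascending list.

Write h(s) = s^5 + s^4 - s^3 + s^2 - s - 1.
Roots in GF(3): h(0) = 2; h(1) = 0 → root; h(2) = 2.
Linear factors from roots: (s - 1).
Complete factorization: h(s) = (s - 1)·(s^4 - s^3 + s^2 - s + 1).
Factor degrees with multiplicity: 1 + 4 = 5.

1, 4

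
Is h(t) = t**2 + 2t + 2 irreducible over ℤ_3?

Check for roots in ℤ_3: h(0) = 2; h(1) = 2; h(2) = 1.
No roots. A degree-2 polynomial over a field with no linear factor is irreducible.

Yes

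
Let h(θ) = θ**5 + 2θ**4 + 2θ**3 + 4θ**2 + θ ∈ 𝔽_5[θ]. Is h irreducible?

Check for roots in 𝔽_5: h(0) = 0 → root; h(1) = 0 → root; h(2) = 3; h(3) = 3; h(4) = 2.
h(0) = 0, so (θ) divides h(θ); h is reducible.

No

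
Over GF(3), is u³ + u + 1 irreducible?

No

Write P(u) = u³ + u + 1.
Check for roots in GF(3): P(0) = 1; P(1) = 0 → root; P(2) = 2.
P(1) = 0, so (u − 1) divides P(u); P is reducible.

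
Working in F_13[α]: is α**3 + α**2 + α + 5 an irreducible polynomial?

Yes

Write g(α) = α**3 + α**2 + α + 5.
Check each element of F_13 for a root: g(0)=5, g(1)=8, g(2)=6, g(3)=5, g(4)=11, g(5)=4, g(6)=3, g(7)=1, g(8)=4, g(9)=5, g(10)=10, g(11)=12, g(12)=4.
No roots. A degree-3 polynomial over a field with no linear factor is irreducible.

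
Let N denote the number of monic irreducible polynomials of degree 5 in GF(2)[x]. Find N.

The number of monic irreducibles of degree 5 over GF(2) is (1/5)·Σ_{d∣5} μ(5/d) 2^d.
Divisors of 5: 1, 5; μ(5/d) for each: -1, 1.
Σ = − 2^1 + 2^5 = 30.
N = 30/5 = 6.

6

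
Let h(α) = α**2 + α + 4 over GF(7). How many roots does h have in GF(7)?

0

Evaluate at each of the 7 elements of GF(7):
h(0) = 4; h(1) = 6; h(2) = 3; h(3) = 2; h(4) = 3; h(5) = 6; h(6) = 4.
No element is a root.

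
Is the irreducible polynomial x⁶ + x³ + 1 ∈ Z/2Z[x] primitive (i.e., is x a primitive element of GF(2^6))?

Write f(x) = x⁶ + x³ + 1.
|GF(2^6)^×| = 2^6 − 1 = 63. Prime factorization: 63 = 3^2·7.
f is primitive ⇔ x has order 63 in GF(2)[x]/(f), i.e. x^(63/q) ≠ 1 for each prime q | 63.
x^(21) mod f = x³.
x^(9) mod f = 1
Since x^(9) = 1, the order of x divides 9 < 63; not primitive.

No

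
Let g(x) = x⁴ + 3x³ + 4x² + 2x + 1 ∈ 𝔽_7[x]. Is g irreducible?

Check for roots in 𝔽_7: g(0) = 1; g(1) = 4; g(2) = 5; g(3) = 2; g(4) = 3; g(5) = 5; g(6) = 1.
No roots, so no linear factors.
Degree-2 irreducible divisors: test the 21 monic irreducibles of degree 2 over GF(7).
None of them divide g (all give nonzero remainder).
No irreducible factor of degree ≤ 2 exists, so g is irreducible over GF(7).

Yes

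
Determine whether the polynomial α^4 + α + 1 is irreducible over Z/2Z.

Yes

Write h(α) = α^4 + α + 1.
Check for roots in Z/2Z: h(0) = 1; h(1) = 1.
No roots, so no linear factors.
Monic irreducibles of degree 2 over GF(2): α^2 + α + 1.
None of them divide h (all give nonzero remainder).
No irreducible factor of degree ≤ 2 exists, so h is irreducible over GF(2).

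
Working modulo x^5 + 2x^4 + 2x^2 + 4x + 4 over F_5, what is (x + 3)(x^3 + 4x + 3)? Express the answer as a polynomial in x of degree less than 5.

x^4 + 3x^3 + 4x^2 + 4

Multiply in F_5[x]: (x + 3)·(x^3 + 4x + 3) = x^4 + 3x^3 + 4x^2 + 4.
Reduced: x^4 + 3x^3 + 4x^2 + 4.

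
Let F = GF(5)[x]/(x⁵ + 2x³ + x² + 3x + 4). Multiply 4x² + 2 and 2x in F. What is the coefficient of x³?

3

Multiply in GF(5)[x]: (4x² + 2)·(2x) = 3x³ + 4x.
Reduced: 3x³ + 4x.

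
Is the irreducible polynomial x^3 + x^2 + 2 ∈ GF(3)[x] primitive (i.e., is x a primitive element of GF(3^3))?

No

Write f(x) = x^3 + x^2 + 2.
|GF(3^3)^×| = 3^3 − 1 = 26. Prime factorization: 26 = 2·13.
f is primitive ⇔ x has order 26 in GF(3)[x]/(f), i.e. x^(26/q) ≠ 1 for each prime q | 26.
x^(13) mod f = 1
x^(2) mod f = x^2.
Since x^(13) = 1, the order of x divides 13 < 26; not primitive.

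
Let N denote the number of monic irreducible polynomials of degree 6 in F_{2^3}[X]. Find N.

43596

x^(8^6) − x is the product of all monic irreducibles of degree dividing 6; Möbius inversion gives N = (1/6) Σ μ(6/d)·8^d.
Divisors of 6: 1, 2, 3, 6; μ(6/d) for each: 1, -1, -1, 1.
Σ = 8^1 − 8^2 − 8^3 + 8^6 = 261576.
N = 261576/6 = 43596.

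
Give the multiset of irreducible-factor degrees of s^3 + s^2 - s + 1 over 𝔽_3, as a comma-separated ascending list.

3

Write f(s) = s^3 + s^2 - s + 1.
Roots in 𝔽_3: f(0) = 1; f(1) = 2; f(2) = 2.
Complete factorization: f(s) = (s^3 + s^2 - s + 1).
Factor degrees with multiplicity: 3 = 3.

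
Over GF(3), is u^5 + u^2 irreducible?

No

Write g(u) = u^5 + u^2.
Check for roots in GF(3): g(0) = 0 → root; g(1) = 2; g(2) = 0 → root.
g(0) = 0, so (u) divides g(u); g is reducible.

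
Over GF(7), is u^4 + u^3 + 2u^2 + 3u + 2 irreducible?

Yes

Write h(u) = u^4 + u^3 + 2u^2 + 3u + 2.
Check for roots in GF(7): h(0) = 2; h(1) = 2; h(2) = 5; h(3) = 4; h(4) = 2; h(5) = 5; h(6) = 1.
No roots, so no linear factors.
Degree-2 irreducible divisors: test the 21 monic irreducibles of degree 2 over GF(7).
None of them divide h (all give nonzero remainder).
No irreducible factor of degree ≤ 2 exists, so h is irreducible over GF(7).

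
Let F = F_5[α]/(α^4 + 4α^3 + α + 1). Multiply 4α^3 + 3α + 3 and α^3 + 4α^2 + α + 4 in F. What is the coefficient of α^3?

4

Multiply in F_5[α]: (4α^3 + 3α + 3)·(α^3 + 4α^2 + α + 4) = 4α^6 + α^5 + 2α^4 + α^3 + 2.
Reduce using α^4 ≡ α^3 + 4α + 4 (mod α^4 + 4α^3 + α + 1).
Reduced: 4α^3 + α^2 + 3α.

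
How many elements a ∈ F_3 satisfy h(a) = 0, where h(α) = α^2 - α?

2

Evaluate at each of the 3 elements of F_3:
h(0) = 0 → root; h(1) = 0 → root; h(2) = 2.
Roots: {0, 1}.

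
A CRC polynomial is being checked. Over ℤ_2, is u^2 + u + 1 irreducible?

Write f(u) = u^2 + u + 1.
Check for roots in ℤ_2: f(0) = 1; f(1) = 1.
No roots. A degree-2 polynomial over a field with no linear factor is irreducible.

Yes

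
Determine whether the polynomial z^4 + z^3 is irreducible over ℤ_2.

No

Write m(z) = z^4 + z^3.
Check for roots in ℤ_2: m(0) = 0 → root; m(1) = 0 → root.
m(0) = 0, so (z) divides m(z); m is reducible.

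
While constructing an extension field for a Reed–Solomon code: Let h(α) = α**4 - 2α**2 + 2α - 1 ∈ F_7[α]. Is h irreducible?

No

Check for roots in F_7: h(0) = 6; h(1) = 0 → root; h(2) = 4; h(3) = 5; h(4) = 0 → root; h(5) = 3; h(6) = 3.
h(1) = 0, so (α − 1) divides h(α); h is reducible.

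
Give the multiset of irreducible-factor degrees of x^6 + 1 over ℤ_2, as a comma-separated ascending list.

Write f(x) = x^6 + 1.
Roots in ℤ_2: f(0) = 1; f(1) = 0 → root.
Linear factors from roots: (x + 1).
Complete factorization: f(x) = (x + 1)^2·(x^2 + x + 1)^2.
Factor degrees with multiplicity: 1 + 1 + 2 + 2 = 6.

1, 1, 2, 2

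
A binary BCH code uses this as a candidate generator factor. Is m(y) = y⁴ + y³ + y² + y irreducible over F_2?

Check for roots in F_2: m(0) = 0 → root; m(1) = 0 → root.
m(0) = 0, so (y) divides m(y); m is reducible.

No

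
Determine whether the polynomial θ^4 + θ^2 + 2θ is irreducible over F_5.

No

Write g(θ) = θ^4 + θ^2 + 2θ.
Check for roots in F_5: g(0) = 0 → root; g(1) = 4; g(2) = 4; g(3) = 1; g(4) = 0 → root.
g(0) = 0, so (θ) divides g(θ); g is reducible.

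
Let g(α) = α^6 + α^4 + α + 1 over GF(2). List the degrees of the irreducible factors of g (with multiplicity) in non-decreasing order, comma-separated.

Roots in GF(2): g(0) = 1; g(1) = 0 → root.
Linear factors from roots: (α + 1).
Complete factorization: g(α) = (α + 1)·(α^2 + α + 1)·(α^3 + α + 1).
Factor degrees with multiplicity: 1 + 2 + 3 = 6.

1, 2, 3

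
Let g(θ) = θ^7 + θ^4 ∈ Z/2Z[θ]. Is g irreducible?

Check for roots in Z/2Z: g(0) = 0 → root; g(1) = 0 → root.
g(0) = 0, so (θ) divides g(θ); g is reducible.

No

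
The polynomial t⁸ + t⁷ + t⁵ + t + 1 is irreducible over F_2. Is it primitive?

No

Write f(t) = t⁸ + t⁷ + t⁵ + t + 1.
|GF(2^8)^×| = 2^8 − 1 = 255. Prime factorization: 255 = 3·5·17.
f is primitive ⇔ t has order 255 in GF(2)[t]/(f), i.e. t^(255/q) ≠ 1 for each prime q | 255.
t^(85) mod f = 1
t^(51) mod f = t⁶ + t⁴ + t³ + t.
t^(15) mod f = t⁵ + t⁴ + t³.
Since t^(85) = 1, the order of t divides 85 < 255; not primitive.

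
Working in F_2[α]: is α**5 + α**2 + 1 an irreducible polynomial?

Yes

Write P(α) = α**5 + α**2 + 1.
Check for roots in F_2: P(0) = 1; P(1) = 1.
No roots, so no linear factors.
Monic irreducibles of degree 2 over GF(2): α**2 + α + 1.
None of them divide P (all give nonzero remainder).
No irreducible factor of degree ≤ 2 exists, so P is irreducible over GF(2).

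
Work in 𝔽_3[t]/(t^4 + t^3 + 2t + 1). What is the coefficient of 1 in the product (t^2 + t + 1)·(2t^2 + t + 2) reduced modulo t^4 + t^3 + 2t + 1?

Multiply in 𝔽_3[t]: (t^2 + t + 1)·(2t^2 + t + 2) = 2t^4 + 2t^2 + 2.
Reduce using t^4 ≡ 2t^3 + t + 2 (mod t^4 + t^3 + 2t + 1).
Reduced: t^3 + 2t^2 + 2t.

0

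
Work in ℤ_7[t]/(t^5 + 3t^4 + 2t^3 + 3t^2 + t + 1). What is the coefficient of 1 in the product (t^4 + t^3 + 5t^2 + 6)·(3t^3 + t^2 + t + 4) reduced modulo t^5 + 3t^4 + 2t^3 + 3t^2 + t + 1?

5

Multiply in ℤ_7[t]: (t^4 + t^3 + 5t^2 + 6)·(3t^3 + t^2 + t + 4) = 3t^7 + 4t^6 + 3t^5 + 3t^4 + 6t^3 + 5t^2 + 6t + 3.
Reduce using t^5 ≡ 4t^4 + 5t^3 + 4t^2 + 6t + 6 (mod t^5 + 3t^4 + 2t^3 + 3t^2 + t + 1).
Reduced: 3t^4 + t^3 + 6t^2 + 6t + 5.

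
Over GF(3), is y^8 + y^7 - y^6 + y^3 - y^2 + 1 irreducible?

Yes

Write h(y) = y^8 + y^7 - y^6 + y^3 - y^2 + 1.
Check for roots in GF(3): h(0) = 1; h(1) = 2; h(2) = 1.
No roots, so no linear factors.
Monic irreducibles of degree 2 over GF(3): y^2 + 1, y^2 + y - 1, y^2 - y - 1.
None of them divide h (all give nonzero remainder).
Degree-3 irreducible divisors: test the 8 monic irreducibles of degree 3 over GF(3).
None of them divide h (all give nonzero remainder).
Degree-4 irreducible divisors: test the 18 monic irreducibles of degree 4 over GF(3).
None of them divide h (all give nonzero remainder).
No irreducible factor of degree ≤ 4 exists, so h is irreducible over GF(3).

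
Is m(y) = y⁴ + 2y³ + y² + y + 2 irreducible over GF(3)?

Yes

Check for roots in GF(3): m(0) = 2; m(1) = 1; m(2) = 1.
No roots, so no linear factors.
Monic irreducibles of degree 2 over GF(3): y² + 1, y² + y + 2, y² + 2y + 2.
None of them divide m (all give nonzero remainder).
No irreducible factor of degree ≤ 2 exists, so m is irreducible over GF(3).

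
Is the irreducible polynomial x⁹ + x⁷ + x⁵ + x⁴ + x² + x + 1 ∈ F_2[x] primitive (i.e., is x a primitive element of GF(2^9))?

Yes

Write f(x) = x⁹ + x⁷ + x⁵ + x⁴ + x² + x + 1.
|GF(2^9)^×| = 2^9 − 1 = 511. Prime factorization: 511 = 7·73.
f is primitive ⇔ x has order 511 in GF(2)[x]/(f), i.e. x^(511/q) ≠ 1 for each prime q | 511.
x^(73) mod f = x⁸ + x⁶ + x⁴ + x² + x.
x^(7) mod f = x⁷.
None equal 1, so x has full order 511; f is primitive.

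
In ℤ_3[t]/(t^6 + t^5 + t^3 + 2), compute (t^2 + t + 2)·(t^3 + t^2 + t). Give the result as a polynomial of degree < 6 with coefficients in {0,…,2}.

t^5 + 2t^4 + t^3 + 2t

Multiply in ℤ_3[t]: (t^2 + t + 2)·(t^3 + t^2 + t) = t^5 + 2t^4 + t^3 + 2t.
Reduced: t^5 + 2t^4 + t^3 + 2t.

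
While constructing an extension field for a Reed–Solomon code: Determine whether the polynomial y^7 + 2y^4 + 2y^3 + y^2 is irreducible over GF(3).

Write f(y) = y^7 + 2y^4 + 2y^3 + y^2.
Check for roots in GF(3): f(0) = 0 → root; f(1) = 0 → root; f(2) = 0 → root.
f(0) = 0, so (y) divides f(y); f is reducible.

No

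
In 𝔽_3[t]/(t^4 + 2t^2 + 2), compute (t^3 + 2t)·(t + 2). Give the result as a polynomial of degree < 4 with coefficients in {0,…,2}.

2t^3 + t + 1

Multiply in 𝔽_3[t]: (t^3 + 2t)·(t + 2) = t^4 + 2t^3 + 2t^2 + t.
Reduce using t^4 ≡ t^2 + 1 (mod t^4 + 2t^2 + 2).
Reduced: 2t^3 + t + 1.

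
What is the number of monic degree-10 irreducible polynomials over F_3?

5880

The number of monic irreducibles of degree 10 over GF(3) is (1/10)·Σ_{d∣10} μ(10/d) 3^d.
Divisors of 10: 1, 2, 5, 10; μ(10/d) for each: 1, -1, -1, 1.
Σ = 3^1 − 3^2 − 3^5 + 3^10 = 58800.
N = 58800/10 = 5880.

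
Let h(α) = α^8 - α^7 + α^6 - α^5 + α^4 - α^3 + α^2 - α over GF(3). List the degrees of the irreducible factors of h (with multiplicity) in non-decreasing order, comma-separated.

1, 1, 2, 2, 2

Roots in GF(3): h(0) = 0 → root; h(1) = 0 → root; h(2) = 2.
Linear factors from roots: (α), (α - 1).
Complete factorization: h(α) = (α)·(α - 1)·(α^2 + 1)·(α^2 + α - 1)·(α^2 - α - 1).
Factor degrees with multiplicity: 1 + 1 + 2 + 2 + 2 = 8.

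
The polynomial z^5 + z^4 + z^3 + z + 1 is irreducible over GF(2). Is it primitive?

Write f(z) = z^5 + z^4 + z^3 + z + 1.
|GF(2^5)^×| = 2^5 − 1 = 31. Prime factorization: 31 = 31.
f is primitive ⇔ z has order 31 in GF(2)[z]/(f), i.e. z^(31/q) ≠ 1 for each prime q | 31.
z^(1) mod f = z.
None equal 1, so z has full order 31; f is primitive.

Yes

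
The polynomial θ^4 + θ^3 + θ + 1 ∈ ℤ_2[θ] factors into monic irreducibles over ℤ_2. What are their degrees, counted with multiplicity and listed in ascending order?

1, 1, 2

Write h(θ) = θ^4 + θ^3 + θ + 1.
Roots in ℤ_2: h(0) = 1; h(1) = 0 → root.
Linear factors from roots: (θ + 1).
Complete factorization: h(θ) = (θ + 1)^2·(θ^2 + θ + 1).
Factor degrees with multiplicity: 1 + 1 + 2 = 4.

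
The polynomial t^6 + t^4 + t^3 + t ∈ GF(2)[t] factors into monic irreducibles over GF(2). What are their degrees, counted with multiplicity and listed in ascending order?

Write h(t) = t^6 + t^4 + t^3 + t.
Roots in GF(2): h(0) = 0 → root; h(1) = 0 → root.
Linear factors from roots: (t), (t + 1).
Complete factorization: h(t) = (t)·(t + 1)^3·(t^2 + t + 1).
Factor degrees with multiplicity: 1 + 1 + 1 + 1 + 2 = 6.

1, 1, 1, 1, 2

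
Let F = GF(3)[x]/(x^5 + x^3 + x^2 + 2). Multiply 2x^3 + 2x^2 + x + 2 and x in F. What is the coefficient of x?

Multiply in GF(3)[x]: (2x^3 + 2x^2 + x + 2)·(x) = 2x^4 + 2x^3 + x^2 + 2x.
Reduced: 2x^4 + 2x^3 + x^2 + 2x.

2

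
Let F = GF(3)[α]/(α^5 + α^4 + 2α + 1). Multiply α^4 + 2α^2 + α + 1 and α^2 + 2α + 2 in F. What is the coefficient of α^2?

2

Multiply in GF(3)[α]: (α^4 + 2α^2 + α + 1)·(α^2 + 2α + 2) = α^6 + 2α^5 + α^4 + 2α^3 + α^2 + α + 2.
Reduce using α^5 ≡ 2α^4 + α + 2 (mod α^5 + α^4 + 2α + 1).
Reduced: 2α^3 + 2α^2 + α + 1.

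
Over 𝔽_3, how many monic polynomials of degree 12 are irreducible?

44220

By the necklace-counting formula, N_3(12) = (1/12) Σ_{d|12} μ(12/d)·3^d.
Divisors of 12: 1, 2, 3, 4, 6, 12; μ(12/d) for each: 0, 1, 0, -1, -1, 1.
Σ = 3^2 − 3^4 − 3^6 + 3^12 = 530640.
N = 530640/12 = 44220.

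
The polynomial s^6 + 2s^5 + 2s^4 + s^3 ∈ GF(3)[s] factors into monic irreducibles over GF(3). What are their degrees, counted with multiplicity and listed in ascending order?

Write g(s) = s^6 + 2s^5 + 2s^4 + s^3.
Roots in GF(3): g(0) = 0 → root; g(1) = 0 → root; g(2) = 0 → root.
Linear factors from roots: (s), (s + 2), (s + 1).
Complete factorization: g(s) = (s + 1)·(s + 2)^2·(s)^3.
Factor degrees with multiplicity: 1 + 1 + 1 + 1 + 1 + 1 = 6.

1, 1, 1, 1, 1, 1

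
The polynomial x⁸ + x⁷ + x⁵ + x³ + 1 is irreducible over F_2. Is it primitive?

Write f(x) = x⁸ + x⁷ + x⁵ + x³ + 1.
|GF(2^8)^×| = 2^8 − 1 = 255. Prime factorization: 255 = 3·5·17.
f is primitive ⇔ x has order 255 in GF(2)[x]/(f), i.e. x^(255/q) ≠ 1 for each prime q | 255.
x^(85) mod f = x⁷ + x⁶ + x² + x.
x^(51) mod f = x⁷ + x⁶ + x⁴ + x³ + x².
x^(15) mod f = x³ + x².
None equal 1, so x has full order 255; f is primitive.

Yes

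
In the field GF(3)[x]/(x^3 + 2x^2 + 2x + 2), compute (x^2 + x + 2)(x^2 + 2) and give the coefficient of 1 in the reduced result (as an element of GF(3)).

0

Multiply in GF(3)[x]: (x^2 + x + 2)·(x^2 + 2) = x^4 + x^3 + x^2 + 2x + 1.
Reduce using x^3 ≡ x^2 + x + 1 (mod x^3 + 2x^2 + 2x + 2).
Reduced: x^2 + 2x.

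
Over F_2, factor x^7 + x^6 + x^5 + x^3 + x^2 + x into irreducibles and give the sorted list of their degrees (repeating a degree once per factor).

Write g(x) = x^7 + x^6 + x^5 + x^3 + x^2 + x.
Roots in F_2: g(0) = 0 → root; g(1) = 0 → root.
Linear factors from roots: (x), (x + 1).
Complete factorization: g(x) = (x)·(x + 1)^4·(x^2 + x + 1).
Factor degrees with multiplicity: 1 + 1 + 1 + 1 + 1 + 2 = 7.

1, 1, 1, 1, 1, 2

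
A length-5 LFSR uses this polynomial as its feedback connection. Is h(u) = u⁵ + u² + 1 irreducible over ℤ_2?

Check for roots in ℤ_2: h(0) = 1; h(1) = 1.
No roots, so no linear factors.
Monic irreducibles of degree 2 over GF(2): u² + u + 1.
None of them divide h (all give nonzero remainder).
No irreducible factor of degree ≤ 2 exists, so h is irreducible over GF(2).

Yes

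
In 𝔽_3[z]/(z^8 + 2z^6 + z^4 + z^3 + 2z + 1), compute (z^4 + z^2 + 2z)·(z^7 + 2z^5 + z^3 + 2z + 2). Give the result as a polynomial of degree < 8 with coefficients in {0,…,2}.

Multiply in 𝔽_3[z]: (z^4 + z^2 + 2z)·(z^7 + 2z^5 + z^3 + 2z + 2) = z^11 + 2z^8 + z^6 + z^4 + 2z^3 + z.
Reduce using z^8 ≡ z^6 + 2z^4 + 2z^3 + z + 2 (mod z^8 + 2z^6 + z^4 + z^3 + 2z + 1).
Reduced: 2z^6 + 2z^5 + 2z^4 + 2z^3 + z^2 + 2z + 1.

2z^6 + 2z^5 + 2z^4 + 2z^3 + z^2 + 2z + 1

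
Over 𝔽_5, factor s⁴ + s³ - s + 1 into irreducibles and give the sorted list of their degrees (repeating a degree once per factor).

Write g(s) = s⁴ + s³ - s + 1.
Roots in 𝔽_5: g(0) = 1; g(1) = 2; g(2) = 3; g(3) = 1; g(4) = 2.
Complete factorization: g(s) = (s⁴ + s³ - s + 1).
Factor degrees with multiplicity: 4 = 4.

4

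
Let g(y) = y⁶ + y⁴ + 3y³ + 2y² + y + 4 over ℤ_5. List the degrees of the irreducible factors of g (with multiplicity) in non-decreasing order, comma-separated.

6

Roots in ℤ_5: g(0) = 4; g(1) = 2; g(2) = 3; g(3) = 1; g(4) = 4.
Complete factorization: g(y) = (y⁶ + y⁴ + 3y³ + 2y² + y + 4).
Factor degrees with multiplicity: 6 = 6.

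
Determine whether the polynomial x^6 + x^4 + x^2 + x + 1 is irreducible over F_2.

Yes

Write g(x) = x^6 + x^4 + x^2 + x + 1.
Check for roots in F_2: g(0) = 1; g(1) = 1.
No roots, so no linear factors.
Monic irreducibles of degree 2 over GF(2): x^2 + x + 1.
None of them divide g (all give nonzero remainder).
Monic irreducibles of degree 3 over GF(2): x^3 + x + 1, x^3 + x^2 + 1.
None of them divide g (all give nonzero remainder).
No irreducible factor of degree ≤ 3 exists, so g is irreducible over GF(2).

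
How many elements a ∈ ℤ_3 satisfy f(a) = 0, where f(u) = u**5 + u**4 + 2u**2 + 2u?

Evaluate at each of the 3 elements of ℤ_3:
f(0) = 0 → root; f(1) = 0 → root; f(2) = 0 → root.
Roots: {0, 1, 2}.

3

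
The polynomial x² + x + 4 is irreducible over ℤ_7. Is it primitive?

Write f(x) = x² + x + 4.
|GF(7^2)^×| = 7^2 − 1 = 48. Prime factorization: 48 = 2^4·3.
f is primitive ⇔ x has order 48 in GF(7)[x]/(f), i.e. x^(48/q) ≠ 1 for each prime q | 48.
x^(24) mod f = 1
x^(16) mod f = 2.
Since x^(24) = 1, the order of x divides 24 < 48; not primitive.

No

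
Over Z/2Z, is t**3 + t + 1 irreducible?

Yes

Write m(t) = t**3 + t + 1.
Check for roots in Z/2Z: m(0) = 1; m(1) = 1.
No roots. A degree-3 polynomial over a field with no linear factor is irreducible.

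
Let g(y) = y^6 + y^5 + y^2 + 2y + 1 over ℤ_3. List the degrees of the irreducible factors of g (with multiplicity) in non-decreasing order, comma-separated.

Roots in ℤ_3: g(0) = 1; g(1) = 0 → root; g(2) = 0 → root.
Linear factors from roots: (y + 2), (y + 1).
Complete factorization: g(y) = (y + 1)·(y + 2)^2·(y^3 + 2y^2 + 1).
Factor degrees with multiplicity: 1 + 1 + 1 + 3 = 6.

1, 1, 1, 3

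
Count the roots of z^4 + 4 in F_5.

4

Write f(z) = z^4 + 4.
Evaluate at each of the 5 elements of F_5:
f(0) = 4; f(1) = 0 → root; f(2) = 0 → root; f(3) = 0 → root; f(4) = 0 → root.
Roots: {1, 2, 3, 4}.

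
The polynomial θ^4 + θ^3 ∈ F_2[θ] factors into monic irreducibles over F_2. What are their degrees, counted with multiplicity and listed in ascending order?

Write g(θ) = θ^4 + θ^3.
Roots in F_2: g(0) = 0 → root; g(1) = 0 → root.
Linear factors from roots: (θ), (θ + 1).
Complete factorization: g(θ) = (θ + 1)·(θ)^3.
Factor degrees with multiplicity: 1 + 1 + 1 + 1 = 4.

1, 1, 1, 1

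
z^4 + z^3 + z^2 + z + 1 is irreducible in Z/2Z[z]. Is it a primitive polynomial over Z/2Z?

No

Write f(z) = z^4 + z^3 + z^2 + z + 1.
|GF(2^4)^×| = 2^4 − 1 = 15. Prime factorization: 15 = 3·5.
f is primitive ⇔ z has order 15 in GF(2)[z]/(f), i.e. z^(15/q) ≠ 1 for each prime q | 15.
z^(5) mod f = 1
z^(3) mod f = z^3.
Since z^(5) = 1, the order of z divides 5 < 15; not primitive.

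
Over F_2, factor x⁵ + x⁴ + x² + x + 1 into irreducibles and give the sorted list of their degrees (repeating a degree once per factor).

Write f(x) = x⁵ + x⁴ + x² + x + 1.
Roots in F_2: f(0) = 1; f(1) = 1.
Complete factorization: f(x) = (x⁵ + x⁴ + x² + x + 1).
Factor degrees with multiplicity: 5 = 5.

5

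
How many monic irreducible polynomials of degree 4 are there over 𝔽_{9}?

1620

Gauss's count: N_{9}(4) = (1/4) Σ_{d|4} μ(4/d)·9^d.
Divisors of 4: 1, 2, 4; μ(4/d) for each: 0, -1, 1.
Σ = − 9^2 + 9^4 = 6480.
N = 6480/4 = 1620.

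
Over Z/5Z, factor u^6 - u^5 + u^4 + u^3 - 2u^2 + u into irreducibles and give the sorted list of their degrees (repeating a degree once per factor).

1, 1, 2, 2

Write h(u) = u^6 - u^5 + u^4 + u^3 - 2u^2 + u.
Roots in Z/5Z: h(0) = 0 → root; h(1) = 1; h(2) = 0 → root; h(3) = 4; h(4) = 4.
Linear factors from roots: (u), (u - 2).
Complete factorization: h(u) = (u)·(u - 2)·(u^2 + 2)·(u^2 + u + 1).
Factor degrees with multiplicity: 1 + 1 + 2 + 2 = 6.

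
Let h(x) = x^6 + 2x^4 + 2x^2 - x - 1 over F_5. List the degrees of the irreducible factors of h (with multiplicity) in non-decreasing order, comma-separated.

1, 1, 1, 1, 2

Roots in F_5: h(0) = 4; h(1) = 3; h(2) = 1; h(3) = 0 → root; h(4) = 0 → root.
Linear factors from roots: (x + 2), (x + 1).
Complete factorization: h(x) = (x + 1)·(x + 2)^3·(x^2 - 2x - 2).
Factor degrees with multiplicity: 1 + 1 + 1 + 1 + 2 = 6.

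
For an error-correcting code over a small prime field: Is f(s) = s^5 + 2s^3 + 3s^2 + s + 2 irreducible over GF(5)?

Yes

Check for roots in GF(5): f(0) = 2; f(1) = 4; f(2) = 4; f(3) = 4; f(4) = 1.
No roots, so no linear factors.
Degree-2 irreducible divisors: test the 10 monic irreducibles of degree 2 over GF(5).
None of them divide f (all give nonzero remainder).
No irreducible factor of degree ≤ 2 exists, so f is irreducible over GF(5).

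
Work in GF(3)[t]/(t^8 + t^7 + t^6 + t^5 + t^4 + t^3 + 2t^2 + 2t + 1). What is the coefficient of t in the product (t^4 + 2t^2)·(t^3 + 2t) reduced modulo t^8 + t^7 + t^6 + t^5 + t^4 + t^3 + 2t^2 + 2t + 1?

0

Multiply in GF(3)[t]: (t^4 + 2t^2)·(t^3 + 2t) = t^7 + t^5 + t^3.
Reduced: t^7 + t^5 + t^3.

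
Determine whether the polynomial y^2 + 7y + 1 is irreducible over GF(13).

Yes

Write P(y) = y^2 + 7y + 1.
Check each element of GF(13) for a root: P(0)=1, P(1)=9, P(2)=6, P(3)=5, P(4)=6, P(5)=9, P(6)=1, P(7)=8, P(8)=4, P(9)=2, P(10)=2, P(11)=4, P(12)=8.
No roots. A degree-2 polynomial over a field with no linear factor is irreducible.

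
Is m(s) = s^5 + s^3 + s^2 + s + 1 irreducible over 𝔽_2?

Yes

Check for roots in 𝔽_2: m(0) = 1; m(1) = 1.
No roots, so no linear factors.
Monic irreducibles of degree 2 over GF(2): s^2 + s + 1.
None of them divide m (all give nonzero remainder).
No irreducible factor of degree ≤ 2 exists, so m is irreducible over GF(2).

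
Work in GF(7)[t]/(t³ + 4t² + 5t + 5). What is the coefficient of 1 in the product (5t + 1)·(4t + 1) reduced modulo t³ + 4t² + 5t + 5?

Multiply in GF(7)[t]: (5t + 1)·(4t + 1) = 6t² + 2t + 1.
Reduced: 6t² + 2t + 1.

1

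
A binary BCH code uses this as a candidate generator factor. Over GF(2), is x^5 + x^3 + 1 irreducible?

Yes

Write m(x) = x^5 + x^3 + 1.
Check for roots in GF(2): m(0) = 1; m(1) = 1.
No roots, so no linear factors.
Monic irreducibles of degree 2 over GF(2): x^2 + x + 1.
None of them divide m (all give nonzero remainder).
No irreducible factor of degree ≤ 2 exists, so m is irreducible over GF(2).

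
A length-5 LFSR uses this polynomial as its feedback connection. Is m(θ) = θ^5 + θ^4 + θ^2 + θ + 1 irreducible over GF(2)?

Check for roots in GF(2): m(0) = 1; m(1) = 1.
No roots, so no linear factors.
Monic irreducibles of degree 2 over GF(2): θ^2 + θ + 1.
None of them divide m (all give nonzero remainder).
No irreducible factor of degree ≤ 2 exists, so m is irreducible over GF(2).

Yes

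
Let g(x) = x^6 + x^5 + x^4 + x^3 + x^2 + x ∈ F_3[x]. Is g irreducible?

No

Check for roots in F_3: g(0) = 0 → root; g(1) = 0 → root; g(2) = 0 → root.
g(0) = 0, so (x) divides g(x); g is reducible.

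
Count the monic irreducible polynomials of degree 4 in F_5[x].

Gauss's count: N_{5}(4) = (1/4) Σ_{d|4} μ(4/d)·5^d.
Divisors of 4: 1, 2, 4; μ(4/d) for each: 0, -1, 1.
Σ = − 5^2 + 5^4 = 600.
N = 600/4 = 150.

150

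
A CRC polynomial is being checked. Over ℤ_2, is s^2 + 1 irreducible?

Write h(s) = s^2 + 1.
Check for roots in ℤ_2: h(0) = 1; h(1) = 0 → root.
h(1) = 0, so (s − 1) divides h(s); h is reducible.

No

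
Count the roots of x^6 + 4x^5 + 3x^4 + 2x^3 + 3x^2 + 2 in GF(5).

2

Write P(x) = x^6 + 4x^5 + 3x^4 + 2x^3 + 3x^2 + 2.
Evaluate at each of the 5 elements of GF(5):
P(0) = 2; P(1) = 0 → root; P(2) = 0 → root; P(3) = 2; P(4) = 3.
Roots: {1, 2}.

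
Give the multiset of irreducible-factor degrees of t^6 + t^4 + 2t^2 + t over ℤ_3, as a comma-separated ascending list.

1, 1, 2, 2

Write f(t) = t^6 + t^4 + 2t^2 + t.
Roots in ℤ_3: f(0) = 0 → root; f(1) = 2; f(2) = 0 → root.
Linear factors from roots: (t), (t + 1).
Complete factorization: f(t) = (t)·(t + 1)·(t^2 + t + 2)^2.
Factor degrees with multiplicity: 1 + 1 + 2 + 2 = 6.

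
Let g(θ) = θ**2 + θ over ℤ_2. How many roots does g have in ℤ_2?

Evaluate at each of the 2 elements of ℤ_2:
g(0) = 0 → root; g(1) = 0 → root.
Roots: {0, 1}.

2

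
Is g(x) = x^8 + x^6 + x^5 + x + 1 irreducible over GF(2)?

Yes

Check for roots in GF(2): g(0) = 1; g(1) = 1.
No roots, so no linear factors.
Monic irreducibles of degree 2 over GF(2): x^2 + x + 1.
None of them divide g (all give nonzero remainder).
Monic irreducibles of degree 3 over GF(2): x^3 + x + 1, x^3 + x^2 + 1.
None of them divide g (all give nonzero remainder).
Monic irreducibles of degree 4 over GF(2): x^4 + x + 1, x^4 + x^3 + 1, x^4 + x^3 + x^2 + x + 1.
None of them divide g (all give nonzero remainder).
No irreducible factor of degree ≤ 4 exists, so g is irreducible over GF(2).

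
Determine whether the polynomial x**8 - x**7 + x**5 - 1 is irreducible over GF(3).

No

Write h(x) = x**8 - x**7 + x**5 - 1.
Check for roots in GF(3): h(0) = 2; h(1) = 0 → root; h(2) = 0 → root.
h(1) = 0, so (x − 1) divides h(x); h is reducible.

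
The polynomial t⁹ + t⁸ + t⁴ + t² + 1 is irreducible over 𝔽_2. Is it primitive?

Yes

Write f(t) = t⁹ + t⁸ + t⁴ + t² + 1.
|GF(2^9)^×| = 2^9 − 1 = 511. Prime factorization: 511 = 7·73.
f is primitive ⇔ t has order 511 in GF(2)[t]/(f), i.e. t^(511/q) ≠ 1 for each prime q | 511.
t^(73) mod f = t⁷ + t⁶ + t⁵ + t⁴ + t³ + 1.
t^(7) mod f = t⁷.
None equal 1, so t has full order 511; f is primitive.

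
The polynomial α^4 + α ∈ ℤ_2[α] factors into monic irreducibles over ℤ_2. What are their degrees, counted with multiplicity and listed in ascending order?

1, 1, 2

Write f(α) = α^4 + α.
Roots in ℤ_2: f(0) = 0 → root; f(1) = 0 → root.
Linear factors from roots: (α), (α + 1).
Complete factorization: f(α) = (α)·(α + 1)·(α^2 + α + 1).
Factor degrees with multiplicity: 1 + 1 + 2 = 4.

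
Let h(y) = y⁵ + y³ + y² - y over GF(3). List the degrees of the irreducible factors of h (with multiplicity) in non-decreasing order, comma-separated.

Roots in GF(3): h(0) = 0 → root; h(1) = 2; h(2) = 0 → root.
Linear factors from roots: (y), (y + 1).
Complete factorization: h(y) = (y)·(y + 1)·(y³ - y² - y - 1).
Factor degrees with multiplicity: 1 + 1 + 3 = 5.

1, 1, 3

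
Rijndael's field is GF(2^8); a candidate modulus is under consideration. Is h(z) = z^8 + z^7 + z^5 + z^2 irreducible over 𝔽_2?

No

Check for roots in 𝔽_2: h(0) = 0 → root; h(1) = 0 → root.
h(0) = 0, so (z) divides h(z); h is reducible.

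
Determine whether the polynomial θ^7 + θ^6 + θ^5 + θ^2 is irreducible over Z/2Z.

No

Write h(θ) = θ^7 + θ^6 + θ^5 + θ^2.
Check for roots in Z/2Z: h(0) = 0 → root; h(1) = 0 → root.
h(0) = 0, so (θ) divides h(θ); h is reducible.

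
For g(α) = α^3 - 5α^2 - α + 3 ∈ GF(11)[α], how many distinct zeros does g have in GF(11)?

3

Evaluate at each of the 11 elements of GF(11):
g(0) = 3; g(1) = 9; g(2) = 0 → root; g(3) = 4; g(4) = 5; g(5) = 9; g(6) = 0 → root; g(7) = 6; g(8) = 0 → root; g(9) = 10; g(10) = 9.
Roots: {2, 6, 8}.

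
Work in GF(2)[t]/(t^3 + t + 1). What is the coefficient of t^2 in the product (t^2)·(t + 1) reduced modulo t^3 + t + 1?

1

Multiply in GF(2)[t]: (t^2)·(t + 1) = t^3 + t^2.
Reduce using t^3 ≡ t + 1 (mod t^3 + t + 1).
Reduced: t^2 + t + 1.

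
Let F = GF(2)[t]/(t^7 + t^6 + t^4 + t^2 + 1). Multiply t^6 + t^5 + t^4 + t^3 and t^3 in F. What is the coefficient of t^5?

Multiply in GF(2)[t]: (t^6 + t^5 + t^4 + t^3)·(t^3) = t^9 + t^8 + t^7 + t^6.
Reduce using t^7 ≡ t^6 + t^4 + t^2 + 1 (mod t^7 + t^6 + t^4 + t^2 + 1).
Reduced: t^6 + 1.

0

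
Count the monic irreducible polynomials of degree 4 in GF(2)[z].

Gauss's count: N_{2}(4) = (1/4) Σ_{d|4} μ(4/d)·2^d.
Divisors of 4: 1, 2, 4; μ(4/d) for each: 0, -1, 1.
Σ = − 2^2 + 2^4 = 12.
N = 12/4 = 3.

3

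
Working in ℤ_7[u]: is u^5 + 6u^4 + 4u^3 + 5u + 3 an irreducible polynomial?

Write g(u) = u^5 + 6u^4 + 4u^3 + 5u + 3.
Check for roots in ℤ_7: g(0) = 3; g(1) = 5; g(2) = 5; g(3) = 1; g(4) = 4; g(5) = 4; g(6) = 6.
No roots, so no linear factors.
Degree-2 irreducible divisors: test the 21 monic irreducibles of degree 2 over GF(7).
None of them divide g (all give nonzero remainder).
No irreducible factor of degree ≤ 2 exists, so g is irreducible over GF(7).

Yes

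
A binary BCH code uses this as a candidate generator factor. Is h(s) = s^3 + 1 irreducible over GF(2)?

No

Check for roots in GF(2): h(0) = 1; h(1) = 0 → root.
h(1) = 0, so (s − 1) divides h(s); h is reducible.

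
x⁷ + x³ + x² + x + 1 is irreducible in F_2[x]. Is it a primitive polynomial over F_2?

Write f(x) = x⁷ + x³ + x² + x + 1.
|GF(2^7)^×| = 2^7 − 1 = 127. Prime factorization: 127 = 127.
f is primitive ⇔ x has order 127 in GF(2)[x]/(f), i.e. x^(127/q) ≠ 1 for each prime q | 127.
x^(1) mod f = x.
None equal 1, so x has full order 127; f is primitive.

Yes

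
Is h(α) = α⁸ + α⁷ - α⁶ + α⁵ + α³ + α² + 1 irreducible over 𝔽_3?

Yes

Check for roots in 𝔽_3: h(0) = 1; h(1) = 2; h(2) = 2.
No roots, so no linear factors.
Monic irreducibles of degree 2 over GF(3): α² + 1, α² + α - 1, α² - α - 1.
None of them divide h (all give nonzero remainder).
Degree-3 irreducible divisors: test the 8 monic irreducibles of degree 3 over GF(3).
None of them divide h (all give nonzero remainder).
Degree-4 irreducible divisors: test the 18 monic irreducibles of degree 4 over GF(3).
None of them divide h (all give nonzero remainder).
No irreducible factor of degree ≤ 4 exists, so h is irreducible over GF(3).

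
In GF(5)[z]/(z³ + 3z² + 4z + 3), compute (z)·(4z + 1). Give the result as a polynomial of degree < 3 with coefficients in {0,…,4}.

4z^2 + z

Multiply in GF(5)[z]: (z)·(4z + 1) = 4z² + z.
Reduced: 4z² + z.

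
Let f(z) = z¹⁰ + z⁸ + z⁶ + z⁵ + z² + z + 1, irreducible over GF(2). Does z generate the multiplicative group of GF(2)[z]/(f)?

|GF(2^10)^×| = 2^10 − 1 = 1023. Prime factorization: 1023 = 3·11·31.
f is primitive ⇔ z has order 1023 in GF(2)[z]/(f), i.e. z^(1023/q) ≠ 1 for each prime q | 1023.
z^(341) mod f = 1
z^(93) mod f = z⁹ + z⁸ + z⁶ + z³ + z² + z.
z^(33) mod f = z⁹ + z⁷ + z.
Since z^(341) = 1, the order of z divides 341 < 1023; not primitive.

No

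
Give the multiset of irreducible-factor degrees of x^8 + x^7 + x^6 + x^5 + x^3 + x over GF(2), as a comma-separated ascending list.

1, 1, 1, 2, 3

Write g(x) = x^8 + x^7 + x^6 + x^5 + x^3 + x.
Roots in GF(2): g(0) = 0 → root; g(1) = 0 → root.
Linear factors from roots: (x), (x + 1).
Complete factorization: g(x) = (x)·(x + 1)^2·(x^2 + x + 1)·(x^3 + x + 1).
Factor degrees with multiplicity: 1 + 1 + 1 + 2 + 3 = 8.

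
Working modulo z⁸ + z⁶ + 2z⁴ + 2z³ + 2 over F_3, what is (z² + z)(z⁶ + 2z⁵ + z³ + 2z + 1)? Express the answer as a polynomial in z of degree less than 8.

Multiply in F_3[z]: (z² + z)·(z⁶ + 2z⁵ + z³ + 2z + 1) = z⁸ + 2z⁶ + z⁵ + z⁴ + 2z³ + z.
Reduce using z⁸ ≡ 2z⁶ + z⁴ + z³ + 1 (mod z⁸ + z⁶ + 2z⁴ + 2z³ + 2).
Reduced: z⁶ + z⁵ + 2z⁴ + z + 1.

z^6 + z^5 + 2z^4 + z + 1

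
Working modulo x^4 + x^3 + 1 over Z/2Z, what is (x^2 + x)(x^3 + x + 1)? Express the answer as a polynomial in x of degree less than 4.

Multiply in Z/2Z[x]: (x^2 + x)·(x^3 + x + 1) = x^5 + x^4 + x^3 + x.
Reduce using x^4 ≡ x^3 + 1 (mod x^4 + x^3 + 1).
Reduced: x^3.

x^3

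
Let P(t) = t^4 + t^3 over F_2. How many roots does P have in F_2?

2

Evaluate at each of the 2 elements of F_2:
P(0) = 0 → root; P(1) = 0 → root.
Roots: {0, 1}.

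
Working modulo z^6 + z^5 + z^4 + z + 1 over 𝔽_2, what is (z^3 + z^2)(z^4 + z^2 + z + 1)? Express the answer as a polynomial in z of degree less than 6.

z

Multiply in 𝔽_2[z]: (z^3 + z^2)·(z^4 + z^2 + z + 1) = z^7 + z^6 + z^5 + z^2.
Reduce using z^6 ≡ z^5 + z^4 + z + 1 (mod z^6 + z^5 + z^4 + z + 1).
Reduced: z.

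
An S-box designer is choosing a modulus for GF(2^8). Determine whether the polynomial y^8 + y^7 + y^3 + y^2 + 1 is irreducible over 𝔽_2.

Yes

Write f(y) = y^8 + y^7 + y^3 + y^2 + 1.
Check for roots in 𝔽_2: f(0) = 1; f(1) = 1.
No roots, so no linear factors.
Monic irreducibles of degree 2 over GF(2): y^2 + y + 1.
None of them divide f (all give nonzero remainder).
Monic irreducibles of degree 3 over GF(2): y^3 + y + 1, y^3 + y^2 + 1.
None of them divide f (all give nonzero remainder).
Monic irreducibles of degree 4 over GF(2): y^4 + y + 1, y^4 + y^3 + 1, y^4 + y^3 + y^2 + y + 1.
None of them divide f (all give nonzero remainder).
No irreducible factor of degree ≤ 4 exists, so f is irreducible over GF(2).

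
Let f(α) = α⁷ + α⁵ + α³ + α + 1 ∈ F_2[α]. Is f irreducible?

Yes

Check for roots in F_2: f(0) = 1; f(1) = 1.
No roots, so no linear factors.
Monic irreducibles of degree 2 over GF(2): α² + α + 1.
None of them divide f (all give nonzero remainder).
Monic irreducibles of degree 3 over GF(2): α³ + α + 1, α³ + α² + 1.
None of them divide f (all give nonzero remainder).
No irreducible factor of degree ≤ 3 exists, so f is irreducible over GF(2).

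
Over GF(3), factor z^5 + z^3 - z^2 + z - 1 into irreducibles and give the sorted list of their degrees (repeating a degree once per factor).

Write f(z) = z^5 + z^3 - z^2 + z - 1.
Roots in GF(3): f(0) = 2; f(1) = 1; f(2) = 1.
Complete factorization: f(z) = (z^2 + z - 1)·(z^3 - z^2 + 1).
Factor degrees with multiplicity: 2 + 3 = 5.

2, 3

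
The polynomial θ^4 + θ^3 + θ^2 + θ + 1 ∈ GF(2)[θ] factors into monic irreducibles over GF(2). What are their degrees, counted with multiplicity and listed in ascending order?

Write g(θ) = θ^4 + θ^3 + θ^2 + θ + 1.
Roots in GF(2): g(0) = 1; g(1) = 1.
Complete factorization: g(θ) = (θ^4 + θ^3 + θ^2 + θ + 1).
Factor degrees with multiplicity: 4 = 4.

4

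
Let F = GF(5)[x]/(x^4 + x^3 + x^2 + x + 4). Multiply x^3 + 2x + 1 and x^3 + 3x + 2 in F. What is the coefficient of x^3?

3

Multiply in GF(5)[x]: (x^3 + 2x + 1)·(x^3 + 3x + 2) = x^6 + 3x^3 + x^2 + 2x + 2.
Reduce using x^4 ≡ 4x^3 + 4x^2 + 4x + 1 (mod x^4 + x^3 + x^2 + x + 4).
Reduced: 3x^3 + 3x^2 + x + 2.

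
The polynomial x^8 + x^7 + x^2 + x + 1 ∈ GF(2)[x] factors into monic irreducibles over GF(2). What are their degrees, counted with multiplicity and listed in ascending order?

Write h(x) = x^8 + x^7 + x^2 + x + 1.
Roots in GF(2): h(0) = 1; h(1) = 1.
Complete factorization: h(x) = (x^8 + x^7 + x^2 + x + 1).
Factor degrees with multiplicity: 8 = 8.

8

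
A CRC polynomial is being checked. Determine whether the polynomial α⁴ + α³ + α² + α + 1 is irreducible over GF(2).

Write f(α) = α⁴ + α³ + α² + α + 1.
Check for roots in GF(2): f(0) = 1; f(1) = 1.
No roots, so no linear factors.
Monic irreducibles of degree 2 over GF(2): α² + α + 1.
None of them divide f (all give nonzero remainder).
No irreducible factor of degree ≤ 2 exists, so f is irreducible over GF(2).

Yes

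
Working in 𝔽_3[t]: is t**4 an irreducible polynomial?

No

Write f(t) = t**4.
Check for roots in 𝔽_3: f(0) = 0 → root; f(1) = 1; f(2) = 1.
f(0) = 0, so (t) divides f(t); f is reducible.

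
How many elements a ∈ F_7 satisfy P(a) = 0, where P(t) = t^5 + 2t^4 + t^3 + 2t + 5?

1

Evaluate at each of the 7 elements of F_7:
P(0) = 5; P(1) = 4; P(2) = 4; P(3) = 2; P(4) = 3; P(5) = 0 → root; P(6) = 3.
Roots: {5}.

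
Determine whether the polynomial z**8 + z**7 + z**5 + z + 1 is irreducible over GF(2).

Yes

Write g(z) = z**8 + z**7 + z**5 + z + 1.
Check for roots in GF(2): g(0) = 1; g(1) = 1.
No roots, so no linear factors.
Monic irreducibles of degree 2 over GF(2): z**2 + z + 1.
None of them divide g (all give nonzero remainder).
Monic irreducibles of degree 3 over GF(2): z**3 + z + 1, z**3 + z**2 + 1.
None of them divide g (all give nonzero remainder).
Monic irreducibles of degree 4 over GF(2): z**4 + z + 1, z**4 + z**3 + 1, z**4 + z**3 + z**2 + z + 1.
None of them divide g (all give nonzero remainder).
No irreducible factor of degree ≤ 4 exists, so g is irreducible over GF(2).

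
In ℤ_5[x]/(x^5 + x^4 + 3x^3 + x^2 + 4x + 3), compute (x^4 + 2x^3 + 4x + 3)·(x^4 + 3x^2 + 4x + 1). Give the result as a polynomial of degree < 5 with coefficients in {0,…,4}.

Multiply in ℤ_5[x]: (x^4 + 2x^3 + 4x + 3)·(x^4 + 3x^2 + 4x + 1) = x^8 + 2x^7 + 3x^6 + 4x^5 + 2x^4 + 4x^3 + x + 3.
Reduce using x^5 ≡ 4x^4 + 2x^3 + 4x^2 + x + 2 (mod x^5 + x^4 + 3x^3 + x^2 + 4x + 3).
Reduced: 4x^4.

4x^4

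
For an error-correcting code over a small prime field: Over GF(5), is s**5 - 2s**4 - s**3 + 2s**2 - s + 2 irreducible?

No

Write g(s) = s**5 - 2s**4 - s**3 + 2s**2 - s + 2.
Check for roots in GF(5): g(0) = 2; g(1) = 1; g(2) = 0 → root; g(3) = 1; g(4) = 3.
g(2) = 0, so (s − 2) divides g(s); g is reducible.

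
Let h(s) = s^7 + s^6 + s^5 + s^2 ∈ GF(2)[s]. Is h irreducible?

Check for roots in GF(2): h(0) = 0 → root; h(1) = 0 → root.
h(0) = 0, so (s) divides h(s); h is reducible.

No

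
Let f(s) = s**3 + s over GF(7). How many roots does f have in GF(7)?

1

Evaluate at each of the 7 elements of GF(7):
f(0) = 0 → root; f(1) = 2; f(2) = 3; f(3) = 2; f(4) = 5; f(5) = 4; f(6) = 5.
Roots: {0}.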